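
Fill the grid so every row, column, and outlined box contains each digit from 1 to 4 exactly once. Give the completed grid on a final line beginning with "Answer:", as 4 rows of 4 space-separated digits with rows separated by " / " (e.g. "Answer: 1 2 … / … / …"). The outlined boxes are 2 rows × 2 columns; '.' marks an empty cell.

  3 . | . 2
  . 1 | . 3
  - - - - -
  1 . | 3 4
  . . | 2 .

Step 1. [r1c2∈{4}] nothing but 4 survives at r1c2 ⇒ r1c2=4.
Step 2. [r3c2∈{2}] r3c2 has the single candidate 2, so r3c2=2.
Step 3. [r4c4∈{1}] only 1 remains possible at r4c4 ⇒ r4c4=1.
Step 4. [r4c1∈{4}] r4c1 is down to just 4 ⇒ r4c1=4.
Step 5. [r2c3∈{4}] r2c3 has the single candidate 4 ⇒ r2c3=4.
Step 6. [r1c3∈{1}] nothing but 1 survives at r1c3, so r1c3=1.
Step 7. [r2c1∈{2}] r2c1 has the single candidate 2. So r2c1=2.
Step 8. [r4c2∈{3}] r4c2 is down to just 3, so r4c2=3.

Answer: 3 4 1 2 / 2 1 4 3 / 1 2 3 4 / 4 3 2 1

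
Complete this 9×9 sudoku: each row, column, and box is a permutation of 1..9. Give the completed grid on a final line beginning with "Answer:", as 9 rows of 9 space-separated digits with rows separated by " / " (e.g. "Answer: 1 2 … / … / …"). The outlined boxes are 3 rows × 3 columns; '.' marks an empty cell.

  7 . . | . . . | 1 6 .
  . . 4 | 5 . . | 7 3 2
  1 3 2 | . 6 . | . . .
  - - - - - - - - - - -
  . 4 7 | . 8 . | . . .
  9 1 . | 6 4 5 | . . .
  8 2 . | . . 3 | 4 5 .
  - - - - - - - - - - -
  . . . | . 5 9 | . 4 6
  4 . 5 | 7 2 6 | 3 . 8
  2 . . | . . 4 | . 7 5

Step 1. [r8c2∈{9}] r8c2 has the single candidate 9, so r8c2=9.
Step 2. [r2c5∈{1,9}] in row 2, 9 fits only at r2c5 ⇒ r2c5=9.
Step 3. [r5c3∈{3}] nothing but 3 survives at r5c3 ⇒ r5c3=3.
Step 4. [r4c7∈{2,6,9}] col 7 places 6 nowhere but r4c7. So r4c7=6.
Step 5. [r6c5∈{1,7}] col 5 places 7 nowhere but r6c5. So r6c5=7.
Step 6. [r9c5∈{1,3}] in col 5, 1 fits only at r9c5 ⇒ r9c5=1.
Step 7. [r9c4∈{3,8}] in row 9, 3 fits only at r9c4. So r9c4=3.
Step 8. [r7c4∈{8}] only 8 remains possible at r7c4. So r7c4=8.
Step 9. [r1c3∈{8,9}] r1c3 is the only open cell in col 3 admitting 9 ⇒ r1c3=9.
Step 10. [r3c7∈{5,8,9}] in row 3, 5 fits only at r3c7 ⇒ r3c7=5.
Step 11. [r3c8∈{8,9}] in box 3, 8 fits only at r3c8. So r3c8=8.
Step 12. [r4c8∈{1,2,9}] r4c8 is the only open cell in col 8 admitting 9, so r4c8=9.
Step 13. [r1c9∈{4}] r1c9's peers cover all but 4, so r1c9=4.
Step 14. [r1c4∈{2}] r1c4's peers cover all but 2 ⇒ r1c4=2.
Step 15. [r4c4∈{1}] nothing but 1 survives at r4c4, so r4c4=1.
Step 16. [r9c3∈{6,8}] in col 3, 8 fits only at r9c3. So r9c3=8.
Step 17. [r1c6∈{8}] r1c6's peers cover all but 8. So r1c6=8.
Step 18. [r2c2∈{6,8}] across row 2, 8 lands solely at r2c2, so r2c2=8.
Step 19. [r5c7∈{2,8}] across row 5, 8 lands solely at r5c7. So r5c7=8.
Step 20. [r4c9∈{3}] r4c9's peers cover all but 3. So r4c9=3.
Step 21. [r8c8∈{1}] r8c8's peers cover all but 1 ⇒ r8c8=1.
Step 22. [r1c2∈{5}] r1c2's peers cover all but 5 ⇒ r1c2=5.
Step 23. [r3c9∈{9}] r3c9 has the single candidate 9 ⇒ r3c9=9.
Step 24. [r9c2∈{6}] nothing but 6 survives at r9c2 ⇒ r9c2=6.
Step 25. [r5c9∈{7}] nothing but 7 survives at r5c9, so r5c9=7.
Step 26. [r6c3∈{6}] r6c3 is down to just 6, so r6c3=6.
Step 27. [r7c2∈{7}] r7c2 has the single candidate 7 ⇒ r7c2=7.
Step 28. [r2c6∈{1}] only 1 remains possible at r2c6 ⇒ r2c6=1.
Step 29. [r2c1∈{6}] r2c1 has the single candidate 6. So r2c1=6.
Step 30. [r4c1∈{5}] r4c1's peers cover all but 5, so r4c1=5.
Step 31. [r7c7∈{2}] nothing but 2 survives at r7c7. So r7c7=2.
Step 32. [r7c1∈{3}] only 3 remains possible at r7c1. So r7c1=3.
Step 33. [r1c5∈{3}] r1c5's peers cover all but 3. So r1c5=3.
Step 34. [r7c3∈{1}] nothing but 1 survives at r7c3, so r7c3=1.
Step 35. [r3c6∈{7}] r3c6 has the single candidate 7 ⇒ r3c6=7.
Step 36. [r6c9∈{1}] r6c9's peers cover all but 1. So r6c9=1.
Step 37. [r9c7∈{9}] r9c7's peers cover all but 9, so r9c7=9.
Step 38. [r3c4∈{4}] only 4 remains possible at r3c4 ⇒ r3c4=4.
Step 39. [r4c6∈{2}] r4c6 has the single candidate 2 ⇒ r4c6=2.
Step 40. [r5c8∈{2}] r5c8 is down to just 2. So r5c8=2.
Step 41. [r6c4∈{9}] nothing but 9 survives at r6c4, so r6c4=9.

Answer: 7 5 9 2 3 8 1 6 4 / 6 8 4 5 9 1 7 3 2 / 1 3 2 4 6 7 5 8 9 / 5 4 7 1 8 2 6 9 3 / 9 1 3 6 4 5 8 2 7 / 8 2 6 9 7 3 4 5 1 / 3 7 1 8 5 9 2 4 6 / 4 9 5 7 2 6 3 1 8 / 2 6 8 3 1 4 9 7 5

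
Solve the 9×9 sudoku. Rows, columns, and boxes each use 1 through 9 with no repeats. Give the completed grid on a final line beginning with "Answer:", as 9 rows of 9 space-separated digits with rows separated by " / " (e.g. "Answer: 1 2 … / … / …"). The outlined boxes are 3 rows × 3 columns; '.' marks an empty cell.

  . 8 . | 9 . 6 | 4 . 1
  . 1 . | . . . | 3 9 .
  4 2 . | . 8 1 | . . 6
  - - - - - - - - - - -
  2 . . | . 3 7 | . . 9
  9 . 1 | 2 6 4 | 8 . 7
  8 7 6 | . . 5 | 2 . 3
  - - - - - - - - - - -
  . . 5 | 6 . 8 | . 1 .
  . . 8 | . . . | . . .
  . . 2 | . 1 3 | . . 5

Step 1. [r8c8∈{2,3,4,6,7}] across col 8, 3 lands solely at r8c8, so r8c8=3.
Step 2. [r2c3∈{7}] nothing but 7 survives at r2c3 ⇒ r2c3=7.
Step 3. [r8c6∈{2,9}] 9 has one home in col 6: r8c6. So r8c6=9.
Step 4. [r5c8∈{5}] nothing but 5 survives at r5c8 ⇒ r5c8=5.
Step 5. [r3c8∈{7}] only 7 remains possible at r3c8 ⇒ r3c8=7.
Step 6. [r1c5∈{2,5,7}] in row 1, 7 fits only at r1c5. So r1c5=7.
Step 7. [r2c1∈{5,6}] in row 2, 6 fits only at r2c1. So r2c1=6.
Step 8. [r9c1∈{7}] r9c1 is down to just 7 ⇒ r9c1=7.
Step 9. [r9c4∈{4}] only 4 remains possible at r9c4, so r9c4=4.
Step 10. [r7c5∈{2}] nothing but 2 survives at r7c5, so r7c5=2.
Step 11. [r2c4∈{5}] only 5 remains possible at r2c4, so r2c4=5.
Step 12. [r8c9∈{2,4}] in row 8, 2 fits only at r8c9. So r8c9=2.
Step 13. [r8c2∈{4,6}] in row 8, 4 fits only at r8c2 ⇒ r8c2=4.
Step 14. [r8c7∈{6,7}] row 8 places 6 nowhere but r8c7. So r8c7=6.
Step 15. [r7c1∈{3}] r7c1 has the single candidate 3, so r7c1=3.
Step 16. [r7c2∈{9}] only 9 remains possible at r7c2, so r7c2=9.
Step 17. [r4c4∈{1,8}] r4c4 is the only open cell in row 4 admitting 8, so r4c4=8.
Step 18. [r3c4∈{3}] r3c4 has the single candidate 3. So r3c4=3.
Step 19. [r4c8∈{4,6}] r4c8 is the only open cell in row 4 admitting 6, so r4c8=6.
Step 20. [r3c3∈{9}] r3c3 has the single candidate 9, so r3c3=9.
Step 21. [r2c5∈{4}] nothing but 4 survives at r2c5 ⇒ r2c5=4.
Step 22. [r7c7∈{7}] r7c7's peers cover all but 7. So r7c7=7.
Step 23. [r3c7∈{5}] nothing but 5 survives at r3c7. So r3c7=5.
Step 24. [r7c9∈{4}] only 4 remains possible at r7c9 ⇒ r7c9=4.
Step 25. [r1c1∈{5}] nothing but 5 survives at r1c1 ⇒ r1c1=5.
Step 26. [r1c8∈{2}] r1c8 is down to just 2, so r1c8=2.
Step 27. [r9c8∈{8}] only 8 remains possible at r9c8, so r9c8=8.
Step 28. [r9c2∈{6}] r9c2's peers cover all but 6. So r9c2=6.
Step 29. [r9c7∈{9}] r9c7 is down to just 9, so r9c7=9.
Step 30. [r2c6∈{2}] nothing but 2 survives at r2c6. So r2c6=2.
Step 31. [r4c3∈{4}] r4c3's peers cover all but 4 ⇒ r4c3=4.
Step 32. [r8c5∈{5}] r8c5 is down to just 5 ⇒ r8c5=5.
Step 33. [r8c4∈{7}] only 7 remains possible at r8c4 ⇒ r8c4=7.
Step 34. [r6c5∈{9}] nothing but 9 survives at r6c5, so r6c5=9.
Step 35. [r6c8∈{4}] r6c8 has the single candidate 4 ⇒ r6c8=4.
Step 36. [r2c9∈{8}] nothing but 8 survives at r2c9. So r2c9=8.
Step 37. [r8c1∈{1}] r8c1 is down to just 1, so r8c1=1.
Step 38. [r1c3∈{3}] r1c3's peers cover all but 3. So r1c3=3.
Step 39. [r6c4∈{1}] only 1 remains possible at r6c4 ⇒ r6c4=1.
Step 40. [r4c2∈{5}] nothing but 5 survives at r4c2. So r4c2=5.
Step 41. [r4c7∈{1}] nothing but 1 survives at r4c7 ⇒ r4c7=1.
Step 42. [r5c2∈{3}] only 3 remains possible at r5c2 ⇒ r5c2=3.

Answer: 5 8 3 9 7 6 4 2 1 / 6 1 7 5 4 2 3 9 8 / 4 2 9 3 8 1 5 7 6 / 2 5 4 8 3 7 1 6 9 / 9 3 1 2 6 4 8 5 7 / 8 7 6 1 9 5 2 4 3 / 3 9 5 6 2 8 7 1 4 / 1 4 8 7 5 9 6 3 2 / 7 6 2 4 1 3 9 8 5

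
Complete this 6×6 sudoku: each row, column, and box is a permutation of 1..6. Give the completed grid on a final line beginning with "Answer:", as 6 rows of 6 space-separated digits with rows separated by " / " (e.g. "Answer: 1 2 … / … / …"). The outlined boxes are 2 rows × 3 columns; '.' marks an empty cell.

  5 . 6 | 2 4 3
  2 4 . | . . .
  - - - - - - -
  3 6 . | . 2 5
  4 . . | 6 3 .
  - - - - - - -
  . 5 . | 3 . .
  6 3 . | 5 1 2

Step 1. [r3c3∈{1}] only 1 remains possible at r3c3. So r3c3=1.
Step 2. [r5c6∈{4,6}] 4 has one home in col 6: r5c6, so r5c6=4.
Step 3. [r2c6∈{1,6}] across col 6, 6 lands solely at r2c6, so r2c6=6.
Step 4. [r5c3∈{2}] only 2 remains possible at r5c3. So r5c3=2.
Step 5. [r5c5∈{6}] r5c5 has the single candidate 6, so r5c5=6.
Step 6. [r1c2∈{1}] only 1 remains possible at r1c2, so r1c2=1.
Step 7. [r4c6∈{1}] r4c6 has the single candidate 1, so r4c6=1.
Step 8. [r3c4∈{4}] r3c4's peers cover all but 4. So r3c4=4.
Step 9. [r4c3∈{5}] r4c3 is down to just 5. So r4c3=5.
Step 10. [r2c5∈{5}] only 5 remains possible at r2c5 ⇒ r2c5=5.
Step 11. [r5c1∈{1}] r5c1 is down to just 1. So r5c1=1.
Step 12. [r6c3∈{4}] r6c3's peers cover all but 4 ⇒ r6c3=4.
Step 13. [r4c2∈{2}] r4c2's peers cover all but 2, so r4c2=2.
Step 14. [r2c3∈{3}] r2c3 has the single candidate 3. So r2c3=3.
Step 15. [r2c4∈{1}] r2c4 is down to just 1 ⇒ r2c4=1.

Answer: 5 1 6 2 4 3 / 2 4 3 1 5 6 / 3 6 1 4 2 5 / 4 2 5 6 3 1 / 1 5 2 3 6 4 / 6 3 4 5 1 2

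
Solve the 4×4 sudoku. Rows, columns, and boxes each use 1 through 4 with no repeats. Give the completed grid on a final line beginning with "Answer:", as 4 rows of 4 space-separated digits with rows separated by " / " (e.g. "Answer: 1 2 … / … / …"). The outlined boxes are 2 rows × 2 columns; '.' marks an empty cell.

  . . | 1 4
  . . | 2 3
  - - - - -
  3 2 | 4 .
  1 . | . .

Step 1. [r2c2∈{1,4}] 1 has one home in row 2: r2c2, so r2c2=1.
Step 2. [r1c1∈{2}] nothing but 2 survives at r1c1 ⇒ r1c1=2.
Step 3. [r4c2∈{4}] r4c2 is down to just 4 ⇒ r4c2=4.
Step 4. [r3c4∈{1}] only 1 remains possible at r3c4. So r3c4=1.
Step 5. [r2c1∈{4}] r2c1's peers cover all but 4 ⇒ r2c1=4.
Step 6. [r4c3∈{3}] r4c3 has the single candidate 3 ⇒ r4c3=3.
Step 7. [r1c2∈{3}] r1c2 is down to just 3. So r1c2=3.
Step 8. [r4c4∈{2}] r4c4 is down to just 2. So r4c4=2.

Answer: 2 3 1 4 / 4 1 2 3 / 3 2 4 1 / 1 4 3 2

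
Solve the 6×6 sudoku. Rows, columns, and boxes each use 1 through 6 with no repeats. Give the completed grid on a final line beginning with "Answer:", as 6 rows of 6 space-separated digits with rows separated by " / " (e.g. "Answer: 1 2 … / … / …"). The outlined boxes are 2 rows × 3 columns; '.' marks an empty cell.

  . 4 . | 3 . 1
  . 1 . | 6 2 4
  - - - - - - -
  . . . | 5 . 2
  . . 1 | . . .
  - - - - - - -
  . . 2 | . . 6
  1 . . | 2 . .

Step 1. [r6c6∈{3,5}] r6c6 is the only open cell in col 6 admitting 5, so r6c6=5.
Step 2. [r4c2∈{2,3,5,6}] 2 has one home in col 2: r4c2 ⇒ r4c2=2.
Step 3. [r4c1∈{3,4,5,6}] row 4 places 5 nowhere but r4c1 ⇒ r4c1=5.
Step 4. [r3c5∈{1,3,4,6}] 1 has one home in row 3: r3c5. So r3c5=1.
Step 5. [r2c1∈{3}] only 3 remains possible at r2c1, so r2c1=3.
Step 6. [r5c1∈{4}] nothing but 4 survives at r5c1 ⇒ r5c1=4.
Step 7. [r3c1∈{6}] r3c1 has the single candidate 6, so r3c1=6.
Step 8. [r3c2∈{3}] r3c2 has the single candidate 3. So r3c2=3.
Step 9. [r1c3∈{5,6}] r1c3 is the only open cell in row 1 admitting 6 ⇒ r1c3=6.
Step 10. [r5c5∈{3}] r5c5 has the single candidate 3, so r5c5=3.
Step 11. [r6c5∈{4}] only 4 remains possible at r6c5, so r6c5=4.
Step 12. [r4c4∈{4}] only 4 remains possible at r4c4, so r4c4=4.
Step 13. [r4c5∈{6}] r4c5 is down to just 6, so r4c5=6.
Step 14. [r1c1∈{2}] only 2 remains possible at r1c1 ⇒ r1c1=2.
Step 15. [r6c3∈{3}] r6c3 has the single candidate 3, so r6c3=3.
Step 16. [r2c3∈{5}] nothing but 5 survives at r2c3, so r2c3=5.
Step 17. [r4c6∈{3}] r4c6 is down to just 3. So r4c6=3.
Step 18. [r6c2∈{6}] r6c2 is down to just 6. So r6c2=6.
Step 19. [r5c4∈{1}] r5c4's peers cover all but 1, so r5c4=1.
Step 20. [r5c2∈{5}] only 5 remains possible at r5c2. So r5c2=5.
Step 21. [r1c5∈{5}] r1c5 is down to just 5 ⇒ r1c5=5.
Step 22. [r3c3∈{4}] only 4 remains possible at r3c3. So r3c3=4.

Answer: 2 4 6 3 5 1 / 3 1 5 6 2 4 / 6 3 4 5 1 2 / 5 2 1 4 6 3 / 4 5 2 1 3 6 / 1 6 3 2 4 5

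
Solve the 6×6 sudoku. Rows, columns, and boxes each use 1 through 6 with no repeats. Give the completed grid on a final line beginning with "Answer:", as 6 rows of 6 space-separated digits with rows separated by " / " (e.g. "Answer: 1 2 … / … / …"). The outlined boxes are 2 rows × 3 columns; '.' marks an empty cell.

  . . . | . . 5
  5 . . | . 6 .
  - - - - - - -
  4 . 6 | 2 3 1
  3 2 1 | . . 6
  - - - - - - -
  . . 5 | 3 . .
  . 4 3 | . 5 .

Step 1. [r6c6∈{2}] r6c6 has the single candidate 2. So r6c6=2.
Step 2. [r1c5∈{1,2,4}] col 5 places 2 nowhere but r1c5 ⇒ r1c5=2.
Step 3. [r5c5∈{1,4}] 1 has one home in col 5: r5c5. So r5c5=1.
Step 4. [r5c2∈{6}] r5c2's peers cover all but 6, so r5c2=6.
Step 5. [r2c6∈{3,4}] 3 has one home in col 6: r2c6, so r2c6=3.
Step 6. [r2c2∈{1}] r2c2's peers cover all but 1. So r2c2=1.
Step 7. [r2c4∈{4}] r2c4's peers cover all but 4, so r2c4=4.
Step 8. [r5c6∈{4}] r5c6 has the single candidate 4. So r5c6=4.
Step 9. [r3c2∈{5}] only 5 remains possible at r3c2 ⇒ r3c2=5.
Step 10. [r6c1∈{1}] r6c1 has the single candidate 1. So r6c1=1.
Step 11. [r2c3∈{2}] nothing but 2 survives at r2c3. So r2c3=2.
Step 12. [r4c5∈{4}] only 4 remains possible at r4c5. So r4c5=4.
Step 13. [r1c3∈{4}] only 4 remains possible at r1c3 ⇒ r1c3=4.
Step 14. [r1c1∈{6}] r1c1 has the single candidate 6. So r1c1=6.
Step 15. [r6c4∈{6}] only 6 remains possible at r6c4 ⇒ r6c4=6.
Step 16. [r5c1∈{2}] r5c1 has the single candidate 2 ⇒ r5c1=2.
Step 17. [r1c4∈{1}] r1c4 is down to just 1, so r1c4=1.
Step 18. [r4c4∈{5}] nothing but 5 survives at r4c4, so r4c4=5.
Step 19. [r1c2∈{3}] r1c2's peers cover all but 3 ⇒ r1c2=3.

Answer: 6 3 4 1 2 5 / 5 1 2 4 6 3 / 4 5 6 2 3 1 / 3 2 1 5 4 6 / 2 6 5 3 1 4 / 1 4 3 6 5 2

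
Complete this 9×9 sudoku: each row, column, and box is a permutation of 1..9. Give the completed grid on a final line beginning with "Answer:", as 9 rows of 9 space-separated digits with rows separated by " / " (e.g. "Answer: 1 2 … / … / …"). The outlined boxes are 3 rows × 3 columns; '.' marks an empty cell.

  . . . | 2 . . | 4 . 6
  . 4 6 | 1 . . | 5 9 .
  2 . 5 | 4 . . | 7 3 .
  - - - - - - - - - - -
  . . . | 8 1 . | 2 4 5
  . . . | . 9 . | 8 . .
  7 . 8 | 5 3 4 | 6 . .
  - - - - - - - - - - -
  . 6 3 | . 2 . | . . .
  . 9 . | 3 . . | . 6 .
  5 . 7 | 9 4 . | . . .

Step 1. [r8c7∈{1}] nothing but 1 survives at r8c7 ⇒ r8c7=1.
Step 2. [r4c6∈{6,7}] in row 4, 7 fits only at r4c6 ⇒ r4c6=7.
Step 3. [r6c8∈{1}] r6c8 has the single candidate 1, so r6c8=1.
Step 4. [r1c8∈{8}] r1c8's peers cover all but 8, so r1c8=8.
Step 5. [r4c2∈{3}] r4c2 is down to just 3 ⇒ r4c2=3.
Step 6. [r9c6∈{1,6,8}] in row 9, 6 fits only at r9c6 ⇒ r9c6=6.
Step 7. [r9c2∈{1,2,8}] 1 has one home in row 9: r9c2, so r9c2=1.
Step 8. [r9c9∈{2,3,8}] r9c9 is the only open cell in row 9 admitting 8 ⇒ r9c9=8.
Step 9. [r3c2∈{8}] r3c2 is down to just 8. So r3c2=8.
Step 10. [r8c3∈{2,4}] across box 7, 2 lands solely at r8c3 ⇒ r8c3=2.
Step 11. [r7c4∈{7}] r7c4 is down to just 7. So r7c4=7.
Step 12. [r4c3∈{9}] only 9 remains possible at r4c3, so r4c3=9.
Step 13. [r1c1∈{1,3,9}] col 1 places 9 nowhere but r1c1 ⇒ r1c1=9.
Step 14. [r5c1∈{1,4,6}] r5c1 is the only open cell in col 1 admitting 1 ⇒ r5c1=1.
Step 15. [r1c6∈{3,5}] 3 has one home in row 1: r1c6. So r1c6=3.
Step 16. [r2c6∈{8}] r2c6 is down to just 8, so r2c6=8.
Step 17. [r8c9∈{4,7}] in row 8, 7 fits only at r8c9, so r8c9=7.
Step 18. [r8c1∈{4,8}] row 8 places 4 nowhere but r8c1 ⇒ r8c1=4.
Step 19. [r8c6∈{5}] r8c6 is down to just 5. So r8c6=5.
Step 20. [r2c5∈{7}] r2c5 is down to just 7 ⇒ r2c5=7.
Step 21. [r6c2∈{2}] only 2 remains possible at r6c2, so r6c2=2.
Step 22. [r7c9∈{4,9}] row 7 places 4 nowhere but r7c9, so r7c9=4.
Step 23. [r1c2∈{7}] r1c2 has the single candidate 7, so r1c2=7.
Step 24. [r9c8∈{2}] only 2 remains possible at r9c8 ⇒ r9c8=2.
Step 25. [r3c6∈{9}] r3c6 has the single candidate 9, so r3c6=9.
Step 26. [r5c2∈{5}] r5c2 has the single candidate 5 ⇒ r5c2=5.
Step 27. [r8c5∈{8}] only 8 remains possible at r8c5, so r8c5=8.
Step 28. [r5c8∈{7}] r5c8's peers cover all but 7, so r5c8=7.
Step 29. [r5c4∈{6}] only 6 remains possible at r5c4 ⇒ r5c4=6.
Step 30. [r3c5∈{6}] r3c5 is down to just 6, so r3c5=6.
Step 31. [r5c3∈{4}] r5c3's peers cover all but 4. So r5c3=4.
Step 32. [r3c9∈{1}] nothing but 1 survives at r3c9 ⇒ r3c9=1.
Step 33. [r5c6∈{2}] nothing but 2 survives at r5c6, so r5c6=2.
Step 34. [r5c9∈{3}] r5c9 has the single candidate 3 ⇒ r5c9=3.
Step 35. [r2c1∈{3}] r2c1 has the single candidate 3, so r2c1=3.
Step 36. [r7c1∈{8}] only 8 remains possible at r7c1 ⇒ r7c1=8.
Step 37. [r7c7∈{9}] r7c7's peers cover all but 9 ⇒ r7c7=9.
Step 38. [r1c5∈{5}] r1c5 has the single candidate 5, so r1c5=5.
Step 39. [r7c6∈{1}] nothing but 1 survives at r7c6, so r7c6=1.
Step 40. [r7c8∈{5}] r7c8 has the single candidate 5. So r7c8=5.
Step 41. [r4c1∈{6}] r4c1 has the single candidate 6, so r4c1=6.
Step 42. [r9c7∈{3}] r9c7's peers cover all but 3. So r9c7=3.
Step 43. [r2c9∈{2}] nothing but 2 survives at r2c9, so r2c9=2.
Step 44. [r6c9∈{9}] r6c9 is down to just 9. So r6c9=9.
Step 45. [r1c3∈{1}] only 1 remains possible at r1c3. So r1c3=1.

Answer: 9 7 1 2 5 3 4 8 6 / 3 4 6 1 7 8 5 9 2 / 2 8 5 4 6 9 7 3 1 / 6 3 9 8 1 7 2 4 5 / 1 5 4 6 9 2 8 7 3 / 7 2 8 5 3 4 6 1 9 / 8 6 3 7 2 1 9 5 4 / 4 9 2 3 8 5 1 6 7 / 5 1 7 9 4 6 3 2 8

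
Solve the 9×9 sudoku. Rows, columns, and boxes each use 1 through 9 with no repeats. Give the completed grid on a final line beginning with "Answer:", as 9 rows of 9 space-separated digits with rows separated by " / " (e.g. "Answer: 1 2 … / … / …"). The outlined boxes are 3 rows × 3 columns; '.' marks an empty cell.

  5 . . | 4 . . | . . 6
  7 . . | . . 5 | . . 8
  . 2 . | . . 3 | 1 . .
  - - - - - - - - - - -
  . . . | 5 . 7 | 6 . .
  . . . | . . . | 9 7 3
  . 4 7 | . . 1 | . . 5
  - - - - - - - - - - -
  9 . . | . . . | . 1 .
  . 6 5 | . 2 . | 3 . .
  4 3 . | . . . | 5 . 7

Step 1. [r9c8∈{2,6,8,9}] col 8 places 6 nowhere but r9c8 ⇒ r9c8=6.
Step 2. [r8c4∈{1,7,8,9}] across row 8, 7 lands solely at r8c4. So r8c4=7.
Step 3. [r4c9∈{1,2,4}] across col 9, 1 lands solely at r4c9 ⇒ r4c9=1.
Step 4. [r4c8∈{2,4,8}] 4 has one home in box 6: r4c8, so r4c8=4.
Step 5. [r9c3∈{1,2,8}] r9c3 is the only open cell in row 9 admitting 2, so r9c3=2.
Step 6. [r7c3∈{8}] nothing but 8 survives at r7c3. So r7c3=8.
Step 7. [r6c7∈{2,8}] r6c7 is the only open cell in col 7 admitting 8. So r6c7=8.
Step 8. [r4c1∈{2,3,8}] across row 4, 2 lands solely at r4c1. So r4c1=2.
Step 9. [r6c1∈{3,6}] 3 has one home in col 1: r6c1 ⇒ r6c1=3.
Step 10. [r4c3∈{9}] r4c3's peers cover all but 9, so r4c3=9.
Step 11. [r3c5∈{6,7,8,9}] 7 has one home in row 3: r3c5 ⇒ r3c5=7.
Step 12. [r4c2∈{8}] nothing but 8 survives at r4c2. So r4c2=8.
Step 13. [r7c5∈{3,4,5,6}] in row 7, 5 fits only at r7c5, so r7c5=5.
Step 14. [r5c5∈{4,6,8}] col 5 places 4 nowhere but r5c5, so r5c5=4.
Step 15. [r6c8∈{2}] r6c8's peers cover all but 2, so r6c8=2.
Step 16. [r8c8∈{8,9}] r8c8 is the only open cell in col 8 admitting 8, so r8c8=8.
Step 17. [r8c9∈{4,9}] 9 has one home in box 9: r8c9 ⇒ r8c9=9.
Step 18. [r3c9∈{4}] r3c9 is down to just 4, so r3c9=4.
Step 19. [r3c3∈{6}] nothing but 6 survives at r3c3. So r3c3=6.
Step 20. [r5c3∈{1}] nothing but 1 survives at r5c3, so r5c3=1.
Step 21. [r2c7∈{2}] r2c7 is down to just 2. So r2c7=2.
Step 22. [r5c4∈{2,6,8}] col 4 places 2 nowhere but r5c4. So r5c4=2.
Step 23. [r5c6∈{6,8}] row 5 places 8 nowhere but r5c6 ⇒ r5c6=8.
Step 24. [r1c5∈{1,8,9}] in row 1, 8 fits only at r1c5, so r1c5=8.
Step 25. [r3c4∈{9}] r3c4's peers cover all but 9 ⇒ r3c4=9.
Step 26. [r6c4∈{6}] nothing but 6 survives at r6c4, so r6c4=6.
Step 27. [r2c4∈{1}] nothing but 1 survives at r2c4 ⇒ r2c4=1.
Step 28. [r2c2∈{9}] only 9 remains possible at r2c2, so r2c2=9.
Step 29. [r1c3∈{3}] only 3 remains possible at r1c3. So r1c3=3.
Step 30. [r9c6∈{9}] nothing but 9 survives at r9c6. So r9c6=9.
Step 31. [r7c6∈{4,6}] 6 has one home in row 7: r7c6, so r7c6=6.
Step 32. [r3c8∈{5}] only 5 remains possible at r3c8. So r3c8=5.
Step 33. [r4c5∈{3}] r4c5 is down to just 3, so r4c5=3.
Step 34. [r1c7∈{7}] r1c7 has the single candidate 7, so r1c7=7.
Step 35. [r7c7∈{4}] r7c7 has the single candidate 4, so r7c7=4.
Step 36. [r7c2∈{7}] nothing but 7 survives at r7c2. So r7c2=7.
Step 37. [r9c5∈{1}] only 1 remains possible at r9c5, so r9c5=1.
Step 38. [r2c8∈{3}] nothing but 3 survives at r2c8. So r2c8=3.
Step 39. [r2c5∈{6}] r2c5's peers cover all but 6 ⇒ r2c5=6.
Step 40. [r8c6∈{4}] nothing but 4 survives at r8c6, so r8c6=4.
Step 41. [r1c6∈{2}] nothing but 2 survives at r1c6 ⇒ r1c6=2.
Step 42. [r3c1∈{8}] r3c1 is down to just 8 ⇒ r3c1=8.
Step 43. [r1c8∈{9}] r1c8 has the single candidate 9 ⇒ r1c8=9.
Step 44. [r7c9∈{2}] r7c9's peers cover all but 2. So r7c9=2.
Step 45. [r8c1∈{1}] r8c1's peers cover all but 1. So r8c1=1.
Step 46. [r5c1∈{6}] r5c1 is down to just 6 ⇒ r5c1=6.
Step 47. [r7c4∈{3}] r7c4's peers cover all but 3. So r7c4=3.
Step 48. [r6c5∈{9}] only 9 remains possible at r6c5, so r6c5=9.
Step 49. [r1c2∈{1}] r1c2 has the single candidate 1, so r1c2=1.
Step 50. [r5c2∈{5}] r5c2's peers cover all but 5 ⇒ r5c2=5.
Step 51. [r2c3∈{4}] nothing but 4 survives at r2c3 ⇒ r2c3=4.
Step 52. [r9c4∈{8}] nothing but 8 survives at r9c4 ⇒ r9c4=8.

Answer: 5 1 3 4 8 2 7 9 6 / 7 9 4 1 6 5 2 3 8 / 8 2 6 9 7 3 1 5 4 / 2 8 9 5 3 7 6 4 1 / 6 5 1 2 4 8 9 7 3 / 3 4 7 6 9 1 8 2 5 / 9 7 8 3 5 6 4 1 2 / 1 6 5 7 2 4 3 8 9 / 4 3 2 8 1 9 5 6 7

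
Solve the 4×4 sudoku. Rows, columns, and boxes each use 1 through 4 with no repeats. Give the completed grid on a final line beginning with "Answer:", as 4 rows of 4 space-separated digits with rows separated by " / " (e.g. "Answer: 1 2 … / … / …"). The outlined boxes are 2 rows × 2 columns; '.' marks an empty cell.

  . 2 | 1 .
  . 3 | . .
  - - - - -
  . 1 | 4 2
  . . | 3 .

Step 1. [r1c1∈{4}] r1c1 is down to just 4. So r1c1=4.
Step 2. [r2c4∈{4}] r2c4 is down to just 4 ⇒ r2c4=4.
Step 3. [r4c4∈{1}] only 1 remains possible at r4c4 ⇒ r4c4=1.
Step 4. [r3c1∈{3}] r3c1 has the single candidate 3 ⇒ r3c1=3.
Step 5. [r4c2∈{4}] nothing but 4 survives at r4c2, so r4c2=4.
Step 6. [r2c3∈{2}] r2c3's peers cover all but 2. So r2c3=2.
Step 7. [r2c1∈{1}] r2c1 has the single candidate 1 ⇒ r2c1=1.
Step 8. [r4c1∈{2}] nothing but 2 survives at r4c1. So r4c1=2.
Step 9. [r1c4∈{3}] r1c4 is down to just 3, so r1c4=3.

Answer: 4 2 1 3 / 1 3 2 4 / 3 1 4 2 / 2 4 3 1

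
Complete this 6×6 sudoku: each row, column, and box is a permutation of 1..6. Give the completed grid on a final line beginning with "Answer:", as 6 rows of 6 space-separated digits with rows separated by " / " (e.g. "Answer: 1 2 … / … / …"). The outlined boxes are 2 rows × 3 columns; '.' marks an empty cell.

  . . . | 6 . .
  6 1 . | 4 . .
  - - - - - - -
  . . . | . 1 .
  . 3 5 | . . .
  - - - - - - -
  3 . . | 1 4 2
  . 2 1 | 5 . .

Step 1. [r1c1∈{2,4,5}] in col 1, 5 fits only at r1c1, so r1c1=5.
Step 2. [r3c6∈{3,4,5,6}] r3c6 is the only open cell in row 3 admitting 5, so r3c6=5.
Step 3. [r2c6∈{3}] r2c6 has the single candidate 3 ⇒ r2c6=3.
Step 4. [r4c4∈{2}] only 2 remains possible at r4c4 ⇒ r4c4=2.
Step 5. [r2c3∈{2}] r2c3's peers cover all but 2, so r2c3=2.
Step 6. [r5c3∈{6}] nothing but 6 survives at r5c3. So r5c3=6.
Step 7. [r3c3∈{4}] only 4 remains possible at r3c3. So r3c3=4.
Step 8. [r6c6∈{6}] r6c6 is down to just 6. So r6c6=6.
Step 9. [r1c3∈{3}] r1c3 has the single candidate 3 ⇒ r1c3=3.
Step 10. [r5c2∈{5}] r5c2's peers cover all but 5 ⇒ r5c2=5.
Step 11. [r4c5∈{6}] only 6 remains possible at r4c5 ⇒ r4c5=6.
Step 12. [r2c5∈{5}] nothing but 5 survives at r2c5. So r2c5=5.
Step 13. [r3c2∈{6}] nothing but 6 survives at r3c2, so r3c2=6.
Step 14. [r6c5∈{3}] nothing but 3 survives at r6c5. So r6c5=3.
Step 15. [r6c1∈{4}] r6c1 has the single candidate 4. So r6c1=4.
Step 16. [r4c1∈{1}] nothing but 1 survives at r4c1 ⇒ r4c1=1.
Step 17. [r3c4∈{3}] r3c4's peers cover all but 3, so r3c4=3.
Step 18. [r1c5∈{2}] nothing but 2 survives at r1c5, so r1c5=2.
Step 19. [r1c2∈{4}] nothing but 4 survives at r1c2, so r1c2=4.
Step 20. [r1c6∈{1}] r1c6 has the single candidate 1. So r1c6=1.
Step 21. [r4c6∈{4}] r4c6 is down to just 4 ⇒ r4c6=4.
Step 22. [r3c1∈{2}] nothing but 2 survives at r3c1 ⇒ r3c1=2.

Answer: 5 4 3 6 2 1 / 6 1 2 4 5 3 / 2 6 4 3 1 5 / 1 3 5 2 6 4 / 3 5 6 1 4 2 / 4 2 1 5 3 6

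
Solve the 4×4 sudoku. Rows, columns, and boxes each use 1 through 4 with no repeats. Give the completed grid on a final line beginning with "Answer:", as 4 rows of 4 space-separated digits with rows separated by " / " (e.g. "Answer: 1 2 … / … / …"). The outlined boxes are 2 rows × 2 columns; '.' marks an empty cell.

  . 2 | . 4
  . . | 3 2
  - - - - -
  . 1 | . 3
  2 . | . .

Step 1. [r3c1∈{4}] only 4 remains possible at r3c1 ⇒ r3c1=4.
Step 2. [r1c3∈{1}] r1c3's peers cover all but 1, so r1c3=1.
Step 3. [r2c1∈{1}] r2c1 has the single candidate 1. So r2c1=1.
Step 4. [r3c3∈{2}] r3c3's peers cover all but 2. So r3c3=2.
Step 5. [r2c2∈{4}] r2c2 is down to just 4, so r2c2=4.
Step 6. [r4c3∈{4}] only 4 remains possible at r4c3 ⇒ r4c3=4.
Step 7. [r4c4∈{1}] r4c4 has the single candidate 1 ⇒ r4c4=1.
Step 8. [r1c1∈{3}] r1c1 has the single candidate 3. So r1c1=3.
Step 9. [r4c2∈{3}] r4c2 has the single candidate 3, so r4c2=3.

Answer: 3 2 1 4 / 1 4 3 2 / 4 1 2 3 / 2 3 4 1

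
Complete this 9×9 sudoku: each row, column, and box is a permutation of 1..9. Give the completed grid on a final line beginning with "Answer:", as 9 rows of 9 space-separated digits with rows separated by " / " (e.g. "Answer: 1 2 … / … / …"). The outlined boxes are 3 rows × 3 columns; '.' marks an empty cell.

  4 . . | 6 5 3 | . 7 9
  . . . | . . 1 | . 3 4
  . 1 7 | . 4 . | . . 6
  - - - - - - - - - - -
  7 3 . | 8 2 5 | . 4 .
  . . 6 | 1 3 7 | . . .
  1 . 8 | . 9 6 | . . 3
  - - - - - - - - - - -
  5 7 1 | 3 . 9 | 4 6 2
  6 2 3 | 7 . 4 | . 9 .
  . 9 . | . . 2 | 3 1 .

Step 1. [r5c1∈{2,9}] 2 has one home in box 4: r5c1. So r5c1=2.
Step 2. [r3c6∈{8}] r3c6 has the single candidate 8 ⇒ r3c6=8.
Step 3. [r2c3∈{2,5,9}] in col 3, 5 fits only at r2c3 ⇒ r2c3=5.
Step 4. [r9c1∈{8}] only 8 remains possible at r9c1, so r9c1=8.
Step 5. [r5c8∈{5,8}] r5c8 is the only open cell in col 8 admitting 8. So r5c8=8.
Step 6. [r5c9∈{5}] only 5 remains possible at r5c9, so r5c9=5.
Step 7. [r1c7∈{1,2,8}] row 1 places 1 nowhere but r1c7, so r1c7=1.
Step 8. [r2c7∈{2,8}] box 3 places 8 nowhere but r2c7. So r2c7=8.
Step 9. [r6c8∈{2}] r6c8 has the single candidate 2 ⇒ r6c8=2.
Step 10. [r3c7∈{2,5}] 2 has one home in col 7: r3c7 ⇒ r3c7=2.
Step 11. [r2c1∈{9}] nothing but 9 survives at r2c1 ⇒ r2c1=9.
Step 12. [r5c7∈{9}] r5c7's peers cover all but 9. So r5c7=9.
Step 13. [r8c9∈{8}] r8c9's peers cover all but 8, so r8c9=8.
Step 14. [r5c2∈{4}] only 4 remains possible at r5c2 ⇒ r5c2=4.
Step 15. [r3c1∈{3}] r3c1 has the single candidate 3, so r3c1=3.
Step 16. [r6c2∈{5}] r6c2 has the single candidate 5 ⇒ r6c2=5.
Step 17. [r1c2∈{8}] only 8 remains possible at r1c2 ⇒ r1c2=8.
Step 18. [r8c5∈{1}] r8c5 is down to just 1 ⇒ r8c5=1.
Step 19. [r4c7∈{6}] r4c7 has the single candidate 6. So r4c7=6.
Step 20. [r6c4∈{4}] only 4 remains possible at r6c4. So r6c4=4.
Step 21. [r9c4∈{5}] r9c4's peers cover all but 5 ⇒ r9c4=5.
Step 22. [r2c4∈{2}] r2c4 is down to just 2. So r2c4=2.
Step 23. [r9c3∈{4}] nothing but 4 survives at r9c3 ⇒ r9c3=4.
Step 24. [r6c7∈{7}] nothing but 7 survives at r6c7, so r6c7=7.
Step 25. [r4c3∈{9}] r4c3 is down to just 9, so r4c3=9.
Step 26. [r9c5∈{6}] only 6 remains possible at r9c5 ⇒ r9c5=6.
Step 27. [r9c9∈{7}] nothing but 7 survives at r9c9. So r9c9=7.
Step 28. [r3c8∈{5}] r3c8 is down to just 5 ⇒ r3c8=5.
Step 29. [r1c3∈{2}] r1c3 is down to just 2. So r1c3=2.
Step 30. [r7c5∈{8}] nothing but 8 survives at r7c5, so r7c5=8.
Step 31. [r8c7∈{5}] nothing but 5 survives at r8c7. So r8c7=5.
Step 32. [r2c2∈{6}] r2c2 has the single candidate 6, so r2c2=6.
Step 33. [r3c4∈{9}] r3c4 has the single candidate 9 ⇒ r3c4=9.
Step 34. [r2c5∈{7}] r2c5's peers cover all but 7, so r2c5=7.
Step 35. [r4c9∈{1}] r4c9 has the single candidate 1. So r4c9=1.

Answer: 4 8 2 6 5 3 1 7 9 / 9 6 5 2 7 1 8 3 4 / 3 1 7 9 4 8 2 5 6 / 7 3 9 8 2 5 6 4 1 / 2 4 6 1 3 7 9 8 5 / 1 5 8 4 9 6 7 2 3 / 5 7 1 3 8 9 4 6 2 / 6 2 3 7 1 4 5 9 8 / 8 9 4 5 6 2 3 1 7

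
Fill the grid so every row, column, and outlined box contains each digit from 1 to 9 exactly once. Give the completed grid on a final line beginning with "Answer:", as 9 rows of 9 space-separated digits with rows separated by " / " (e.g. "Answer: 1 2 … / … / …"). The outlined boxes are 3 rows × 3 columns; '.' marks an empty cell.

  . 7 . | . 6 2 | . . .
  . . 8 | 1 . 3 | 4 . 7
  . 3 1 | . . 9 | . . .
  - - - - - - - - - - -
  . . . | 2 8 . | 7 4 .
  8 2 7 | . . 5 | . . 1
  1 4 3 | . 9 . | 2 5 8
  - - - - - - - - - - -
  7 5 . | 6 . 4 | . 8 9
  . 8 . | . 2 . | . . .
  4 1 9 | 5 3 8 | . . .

Step 1. [r9c7∈{6}] nothing but 6 survives at r9c7. So r9c7=6.
Step 2. [r7c7∈{1,3}] in row 7, 3 fits only at r7c7. So r7c7=3.
Step 3. [r5c8∈{3,6,9}] r5c8 is the only open cell in row 5 admitting 6. So r5c8=6.
Step 4. [r3c8∈{2}] only 2 remains possible at r3c8. So r3c8=2.
Step 5. [r2c8∈{9}] r2c8 is down to just 9 ⇒ r2c8=9.
Step 6. [r2c2∈{6}] r2c2 has the single candidate 6 ⇒ r2c2=6.
Step 7. [r3c1∈{5}] only 5 remains possible at r3c1, so r3c1=5.
Step 8. [r6c4∈{7}] nothing but 7 survives at r6c4, so r6c4=7.
Step 9. [r1c8∈{1,3}] across col 8, 3 lands solely at r1c8 ⇒ r1c8=3.
Step 10. [r1c7∈{1,5,8}] r1c7 is the only open cell in row 1 admitting 1. So r1c7=1.
Step 11. [r1c4∈{4,8}] r1c4 is the only open cell in row 1 admitting 8 ⇒ r1c4=8.
Step 12. [r4c6∈{1,6}] r4c6 is the only open cell in row 4 admitting 1 ⇒ r4c6=1.
Step 13. [r5c5∈{4}] only 4 remains possible at r5c5 ⇒ r5c5=4.
Step 14. [r8c3∈{6}] r8c3 has the single candidate 6 ⇒ r8c3=6.
Step 15. [r1c1∈{9}] r1c1 has the single candidate 9, so r1c1=9.
Step 16. [r8c9∈{4,5}] row 8 places 4 nowhere but r8c9, so r8c9=4.
Step 17. [r9c8∈{7}] r9c8 is down to just 7 ⇒ r9c8=7.
Step 18. [r1c9∈{5}] r1c9's peers cover all but 5 ⇒ r1c9=5.
Step 19. [r3c4∈{4}] only 4 remains possible at r3c4. So r3c4=4.
Step 20. [r5c7∈{9}] nothing but 9 survives at r5c7 ⇒ r5c7=9.
Step 21. [r8c4∈{9}] r8c4 is down to just 9, so r8c4=9.
Step 22. [r3c5∈{7}] r3c5 is down to just 7, so r3c5=7.
Step 23. [r2c1∈{2}] r2c1's peers cover all but 2. So r2c1=2.
Step 24. [r6c6∈{6}] r6c6 is down to just 6, so r6c6=6.
Step 25. [r4c2∈{9}] only 9 remains possible at r4c2, so r4c2=9.
Step 26. [r5c4∈{3}] nothing but 3 survives at r5c4, so r5c4=3.
Step 27. [r4c9∈{3}] r4c9's peers cover all but 3. So r4c9=3.
Step 28. [r3c7∈{8}] only 8 remains possible at r3c7, so r3c7=8.
Step 29. [r4c3∈{5}] r4c3 is down to just 5. So r4c3=5.
Step 30. [r8c7∈{5}] only 5 remains possible at r8c7. So r8c7=5.
Step 31. [r7c5∈{1}] r7c5's peers cover all but 1, so r7c5=1.
Step 32. [r8c8∈{1}] only 1 remains possible at r8c8 ⇒ r8c8=1.
Step 33. [r9c9∈{2}] only 2 remains possible at r9c9, so r9c9=2.
Step 34. [r8c1∈{3}] nothing but 3 survives at r8c1 ⇒ r8c1=3.
Step 35. [r2c5∈{5}] r2c5 has the single candidate 5, so r2c5=5.
Step 36. [r3c9∈{6}] only 6 remains possible at r3c9, so r3c9=6.
Step 37. [r8c6∈{7}] only 7 remains possible at r8c6 ⇒ r8c6=7.
Step 38. [r4c1∈{6}] nothing but 6 survives at r4c1. So r4c1=6.
Step 39. [r1c3∈{4}] r1c3 has the single candidate 4, so r1c3=4.
Step 40. [r7c3∈{2}] r7c3 has the single candidate 2, so r7c3=2.

Answer: 9 7 4 8 6 2 1 3 5 / 2 6 8 1 5 3 4 9 7 / 5 3 1 4 7 9 8 2 6 / 6 9 5 2 8 1 7 4 3 / 8 2 7 3 4 5 9 6 1 / 1 4 3 7 9 6 2 5 8 / 7 5 2 6 1 4 3 8 9 / 3 8 6 9 2 7 5 1 4 / 4 1 9 5 3 8 6 7 2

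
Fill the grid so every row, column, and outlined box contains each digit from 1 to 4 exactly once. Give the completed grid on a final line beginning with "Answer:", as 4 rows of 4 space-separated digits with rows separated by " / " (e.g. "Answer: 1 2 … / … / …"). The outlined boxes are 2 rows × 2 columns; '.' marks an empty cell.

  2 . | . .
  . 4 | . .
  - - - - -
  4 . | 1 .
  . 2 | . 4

Step 1. [r4c3∈{3}] nothing but 3 survives at r4c3 ⇒ r4c3=3.
Step 2. [r2c1∈{1,3}] r2c1 is the only open cell in col 1 admitting 3 ⇒ r2c1=3.
Step 3. [r2c4∈{1,2}] 1 has one home in row 2: r2c4. So r2c4=1.
Step 4. [r1c3∈{4}] r1c3 is down to just 4 ⇒ r1c3=4.
Step 5. [r4c1∈{1}] r4c1 has the single candidate 1. So r4c1=1.
Step 6. [r1c2∈{1}] r1c2 has the single candidate 1 ⇒ r1c2=1.
Step 7. [r3c4∈{2}] r3c4 is down to just 2. So r3c4=2.
Step 8. [r3c2∈{3}] only 3 remains possible at r3c2, so r3c2=3.
Step 9. [r2c3∈{2}] r2c3 has the single candidate 2, so r2c3=2.
Step 10. [r1c4∈{3}] only 3 remains possible at r1c4 ⇒ r1c4=3.

Answer: 2 1 4 3 / 3 4 2 1 / 4 3 1 2 / 1 2 3 4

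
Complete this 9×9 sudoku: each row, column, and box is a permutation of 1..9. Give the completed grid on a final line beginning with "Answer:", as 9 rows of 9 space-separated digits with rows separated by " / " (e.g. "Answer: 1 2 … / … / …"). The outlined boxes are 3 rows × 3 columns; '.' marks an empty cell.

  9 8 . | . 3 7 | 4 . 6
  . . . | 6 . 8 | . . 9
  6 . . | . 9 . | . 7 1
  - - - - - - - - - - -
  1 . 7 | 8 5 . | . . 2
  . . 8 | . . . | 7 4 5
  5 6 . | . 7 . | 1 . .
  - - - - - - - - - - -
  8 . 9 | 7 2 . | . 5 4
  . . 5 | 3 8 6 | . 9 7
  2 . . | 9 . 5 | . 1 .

Step 1. [r5c1∈{3}] r5c1's peers cover all but 3 ⇒ r5c1=3.
Step 2. [r1c8∈{2}] only 2 remains possible at r1c8 ⇒ r1c8=2.
Step 3. [r2c8∈{3}] nothing but 3 survives at r2c8, so r2c8=3.
Step 4. [r6c6∈{2,3,4,9}] row 6 places 9 nowhere but r6c6, so r6c6=9.
Step 5. [r8c1∈{4}] r8c1 is down to just 4, so r8c1=4.
Step 6. [r1c3∈{1}] r1c3 is down to just 1. So r1c3=1.
Step 7. [r6c9∈{3,8}] across row 6, 3 lands solely at r6c9, so r6c9=3.
Step 8. [r7c7∈{3,6}] row 7 places 6 nowhere but r7c7 ⇒ r7c7=6.
Step 9. [r7c2∈{1,3}] across row 7, 3 lands solely at r7c2 ⇒ r7c2=3.
Step 10. [r5c4∈{1,2}] across col 4, 1 lands solely at r5c4, so r5c4=1.
Step 11. [r5c6∈{2}] only 2 remains possible at r5c6. So r5c6=2.
Step 12. [r3c6∈{4}] r3c6 is down to just 4. So r3c6=4.
Step 13. [r3c4∈{2,5}] in col 4, 2 fits only at r3c4 ⇒ r3c4=2.
Step 14. [r2c2∈{2,4,5,7}] 2 has one home in col 2: r2c2, so r2c2=2.
Step 15. [r3c7∈{5,8}] 8 has one home in row 3: r3c7. So r3c7=8.
Step 16. [r4c2∈{4,9}] row 4 places 4 nowhere but r4c2, so r4c2=4.
Step 17. [r9c7∈{3}] r9c7's peers cover all but 3 ⇒ r9c7=3.
Step 18. [r4c8∈{6}] only 6 remains possible at r4c8, so r4c8=6.
Step 19. [r9c3∈{6}] r9c3's peers cover all but 6, so r9c3=6.
Step 20. [r8c2∈{1}] r8c2's peers cover all but 1, so r8c2=1.
Step 21. [r6c8∈{8}] r6c8 has the single candidate 8 ⇒ r6c8=8.
Step 22. [r9c5∈{4}] r9c5's peers cover all but 4, so r9c5=4.
Step 23. [r6c3∈{2}] only 2 remains possible at r6c3, so r6c3=2.
Step 24. [r2c1∈{7}] r2c1 has the single candidate 7, so r2c1=7.
Step 25. [r6c4∈{4}] only 4 remains possible at r6c4. So r6c4=4.
Step 26. [r5c2∈{9}] nothing but 9 survives at r5c2 ⇒ r5c2=9.
Step 27. [r4c7∈{9}] r4c7 has the single candidate 9, so r4c7=9.
Step 28. [r2c3∈{4}] r2c3 has the single candidate 4. So r2c3=4.
Step 29. [r2c5∈{1}] r2c5's peers cover all but 1, so r2c5=1.
Step 30. [r5c5∈{6}] nothing but 6 survives at r5c5, so r5c5=6.
Step 31. [r1c4∈{5}] only 5 remains possible at r1c4 ⇒ r1c4=5.
Step 32. [r2c7∈{5}] nothing but 5 survives at r2c7, so r2c7=5.
Step 33. [r8c7∈{2}] r8c7 has the single candidate 2. So r8c7=2.
Step 34. [r7c6∈{1}] nothing but 1 survives at r7c6. So r7c6=1.
Step 35. [r3c2∈{5}] r3c2 has the single candidate 5, so r3c2=5.
Step 36. [r9c9∈{8}] nothing but 8 survives at r9c9 ⇒ r9c9=8.
Step 37. [r3c3∈{3}] only 3 remains possible at r3c3 ⇒ r3c3=3.
Step 38. [r4c6∈{3}] r4c6 is down to just 3. So r4c6=3.
Step 39. [r9c2∈{7}] r9c2 is down to just 7, so r9c2=7.

Answer: 9 8 1 5 3 7 4 2 6 / 7 2 4 6 1 8 5 3 9 / 6 5 3 2 9 4 8 7 1 / 1 4 7 8 5 3 9 6 2 / 3 9 8 1 6 2 7 4 5 / 5 6 2 4 7 9 1 8 3 / 8 3 9 7 2 1 6 5 4 / 4 1 5 3 8 6 2 9 7 / 2 7 6 9 4 5 3 1 8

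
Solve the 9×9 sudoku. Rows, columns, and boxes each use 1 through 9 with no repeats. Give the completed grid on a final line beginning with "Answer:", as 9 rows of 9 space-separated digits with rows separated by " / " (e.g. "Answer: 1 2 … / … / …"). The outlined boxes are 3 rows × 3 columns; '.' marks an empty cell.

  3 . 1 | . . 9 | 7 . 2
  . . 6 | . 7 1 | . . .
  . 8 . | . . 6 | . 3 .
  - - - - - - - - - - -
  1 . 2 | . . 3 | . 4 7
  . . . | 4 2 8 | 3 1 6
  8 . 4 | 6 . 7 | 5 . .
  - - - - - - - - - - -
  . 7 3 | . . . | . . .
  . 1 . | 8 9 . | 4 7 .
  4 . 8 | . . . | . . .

Step 1. [r1c4∈{5}] only 5 remains possible at r1c4, so r1c4=5.
Step 2. [r6c9∈{9}] nothing but 9 survives at r6c9. So r6c9=9.
Step 3. [r8c3∈{5}] r8c3's peers cover all but 5 ⇒ r8c3=5.
Step 4. [r9c5∈{1,3,5,6}] col 5 places 3 nowhere but r9c5, so r9c5=3.
Step 5. [r7c5∈{1,4,5,6}] across col 5, 6 lands solely at r7c5. So r7c5=6.
Step 6. [r8c6∈{2}] r8c6 has the single candidate 2 ⇒ r8c6=2.
Step 7. [r9c7∈{1,2,6,9}] across col 7, 6 lands solely at r9c7. So r9c7=6.
Step 8. [r7c7∈{1,2,8,9}] 2 has one home in col 7: r7c7 ⇒ r7c7=2.
Step 9. [r7c1∈{9}] r7c1 has the single candidate 9 ⇒ r7c1=9.
Step 10. [r9c6∈{5}] r9c6 has the single candidate 5 ⇒ r9c6=5.
Step 11. [r9c9∈{1}] nothing but 1 survives at r9c9 ⇒ r9c9=1.
Step 12. [r1c5∈{4,8}] in col 5, 8 fits only at r1c5. So r1c5=8.
Step 13. [r3c4∈{2}] r3c4 is down to just 2, so r3c4=2.
Step 14. [r4c2∈{5,6,9}] 6 has one home in row 4: r4c2. So r4c2=6.
Step 15. [r2c1∈{2,5}] 2 has one home in col 1: r2c1 ⇒ r2c1=2.
Step 16. [r1c2∈{4}] nothing but 4 survives at r1c2 ⇒ r1c2=4.
Step 17. [r2c9∈{4,5,8}] in row 2, 4 fits only at r2c9. So r2c9=4.
Step 18. [r3c9∈{5}] r3c9 is down to just 5 ⇒ r3c9=5.
Step 19. [r2c2∈{5,9}] 5 has one home in row 2: r2c2, so r2c2=5.
Step 20. [r3c3∈{7,9}] across box 1, 9 lands solely at r3c3, so r3c3=9.
Step 21. [r2c7∈{8,9}] r2c7 is the only open cell in col 7 admitting 9, so r2c7=9.
Step 22. [r5c3∈{7}] r5c3 has the single candidate 7. So r5c3=7.
Step 23. [r2c8∈{8}] r2c8's peers cover all but 8 ⇒ r2c8=8.
Step 24. [r4c7∈{8}] nothing but 8 survives at r4c7, so r4c7=8.
Step 25. [r7c9∈{8}] only 8 remains possible at r7c9, so r7c9=8.
Step 26. [r3c7∈{1}] r3c7 has the single candidate 1 ⇒ r3c7=1.
Step 27. [r9c2∈{2}] only 2 remains possible at r9c2 ⇒ r9c2=2.
Step 28. [r6c2∈{3}] r6c2's peers cover all but 3, so r6c2=3.
Step 29. [r6c5∈{1}] nothing but 1 survives at r6c5, so r6c5=1.
Step 30. [r1c8∈{6}] r1c8 has the single candidate 6, so r1c8=6.
Step 31. [r3c1∈{7}] nothing but 7 survives at r3c1. So r3c1=7.
Step 32. [r4c5∈{5}] only 5 remains possible at r4c5 ⇒ r4c5=5.
Step 33. [r7c6∈{4}] r7c6 is down to just 4. So r7c6=4.
Step 34. [r5c2∈{9}] r5c2 has the single candidate 9. So r5c2=9.
Step 35. [r8c1∈{6}] r8c1 is down to just 6, so r8c1=6.
Step 36. [r2c4∈{3}] nothing but 3 survives at r2c4. So r2c4=3.
Step 37. [r9c4∈{7}] r9c4's peers cover all but 7. So r9c4=7.
Step 38. [r7c8∈{5}] only 5 remains possible at r7c8 ⇒ r7c8=5.
Step 39. [r7c4∈{1}] r7c4's peers cover all but 1 ⇒ r7c4=1.
Step 40. [r6c8∈{2}] only 2 remains possible at r6c8, so r6c8=2.
Step 41. [r9c8∈{9}] r9c8 is down to just 9, so r9c8=9.
Step 42. [r8c9∈{3}] r8c9's peers cover all but 3 ⇒ r8c9=3.
Step 43. [r5c1∈{5}] only 5 remains possible at r5c1, so r5c1=5.
Step 44. [r3c5∈{4}] nothing but 4 survives at r3c5. So r3c5=4.
Step 45. [r4c4∈{9}] r4c4 is down to just 9 ⇒ r4c4=9.

Answer: 3 4 1 5 8 9 7 6 2 / 2 5 6 3 7 1 9 8 4 / 7 8 9 2 4 6 1 3 5 / 1 6 2 9 5 3 8 4 7 / 5 9 7 4 2 8 3 1 6 / 8 3 4 6 1 7 5 2 9 / 9 7 3 1 6 4 2 5 8 / 6 1 5 8 9 2 4 7 3 / 4 2 8 7 3 5 6 9 1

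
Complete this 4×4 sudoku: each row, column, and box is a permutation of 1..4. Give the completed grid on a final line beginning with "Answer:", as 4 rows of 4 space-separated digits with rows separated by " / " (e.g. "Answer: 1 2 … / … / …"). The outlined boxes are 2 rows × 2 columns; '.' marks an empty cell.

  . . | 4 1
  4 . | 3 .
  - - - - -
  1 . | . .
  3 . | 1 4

Step 1. [r4c2∈{2}] only 2 remains possible at r4c2. So r4c2=2.
Step 2. [r3c4∈{2,3}] across row 3, 3 lands solely at r3c4. So r3c4=3.
Step 3. [r2c4∈{2}] r2c4 is down to just 2, so r2c4=2.
Step 4. [r3c3∈{2}] only 2 remains possible at r3c3 ⇒ r3c3=2.
Step 5. [r3c2∈{4}] only 4 remains possible at r3c2. So r3c2=4.
Step 6. [r1c2∈{3}] r1c2's peers cover all but 3. So r1c2=3.
Step 7. [r1c1∈{2}] nothing but 2 survives at r1c1. So r1c1=2.
Step 8. [r2c2∈{1}] only 1 remains possible at r2c2. So r2c2=1.

Answer: 2 3 4 1 / 4 1 3 2 / 1 4 2 3 / 3 2 1 4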